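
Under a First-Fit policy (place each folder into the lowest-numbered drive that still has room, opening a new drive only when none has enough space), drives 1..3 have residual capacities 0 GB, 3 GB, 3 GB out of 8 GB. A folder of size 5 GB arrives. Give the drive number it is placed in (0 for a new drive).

No drive has ≥ 5 GB free, so a new drive is opened.

0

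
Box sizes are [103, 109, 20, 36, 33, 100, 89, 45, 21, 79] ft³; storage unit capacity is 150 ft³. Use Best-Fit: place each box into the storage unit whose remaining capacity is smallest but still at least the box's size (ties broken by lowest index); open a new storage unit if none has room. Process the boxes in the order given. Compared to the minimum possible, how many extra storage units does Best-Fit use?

0

Best-Fit: [103,36] [109,20,21] [33,100] [89,45] [79] → 5 storage units.
Total size 635 ft³; any packing needs at least ⌈635/150⌉ = 5 storage units.
So 5 is already optimal.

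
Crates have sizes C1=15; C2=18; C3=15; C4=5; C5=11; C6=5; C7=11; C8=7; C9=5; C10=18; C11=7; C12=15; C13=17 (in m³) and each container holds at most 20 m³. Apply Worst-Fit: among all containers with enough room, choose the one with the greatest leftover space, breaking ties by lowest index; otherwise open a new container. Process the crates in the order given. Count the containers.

container 1: place C1 (15 m³), 5 m³ left
container 2: place C2 (18 m³), 2 m³ left
container 3: place C3 (15 m³), 5 m³ left
container 1: place C4 (5 m³), 0 m³ left
container 4: place C5 (11 m³), 9 m³ left
container 4: place C6 (5 m³), 4 m³ left
container 5: place C7 (11 m³), 9 m³ left
container 5: place C8 (7 m³), 2 m³ left
container 3: place C9 (5 m³), 0 m³ left
container 6: place C10 (18 m³), 2 m³ left
container 7: place C11 (7 m³), 13 m³ left
container 8: place C12 (15 m³), 5 m³ left
container 9: place C13 (17 m³), 3 m³ left

9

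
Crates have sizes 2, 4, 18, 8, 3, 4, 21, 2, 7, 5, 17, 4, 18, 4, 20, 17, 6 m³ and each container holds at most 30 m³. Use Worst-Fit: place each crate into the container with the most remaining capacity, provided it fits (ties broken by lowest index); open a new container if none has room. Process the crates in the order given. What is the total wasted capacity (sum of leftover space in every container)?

50

container 1: place 2 m³, 28 m³ left
container 1: place 4 m³, 24 m³ left
container 1: place 18 m³, 6 m³ left
container 2: place 8 m³, 22 m³ left
container 2: place 3 m³, 19 m³ left
container 2: place 4 m³, 15 m³ left
container 3: place 21 m³, 9 m³ left
container 2: place 2 m³, 13 m³ left
container 2: place 7 m³, 6 m³ left
container 3: place 5 m³, 4 m³ left
container 4: place 17 m³, 13 m³ left
container 4: place 4 m³, 9 m³ left
container 5: place 18 m³, 12 m³ left
container 5: place 4 m³, 8 m³ left
container 6: place 20 m³, 10 m³ left
container 7: place 17 m³, 13 m³ left
container 7: place 6 m³, 7 m³ left
7 containers × 30 m³ = 210 m³; used 160 m³; unused 50 m³.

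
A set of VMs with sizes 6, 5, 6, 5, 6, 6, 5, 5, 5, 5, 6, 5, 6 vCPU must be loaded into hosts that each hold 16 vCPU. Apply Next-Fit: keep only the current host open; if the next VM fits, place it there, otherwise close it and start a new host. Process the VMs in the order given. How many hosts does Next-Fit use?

6

host 1: place 6 vCPU, 10 vCPU left
host 1: place 5 vCPU, 5 vCPU left
host 2: place 6 vCPU, 10 vCPU left
host 2: place 5 vCPU, 5 vCPU left
host 3: place 6 vCPU, 10 vCPU left
host 3: place 6 vCPU, 4 vCPU left
host 4: place 5 vCPU, 11 vCPU left
host 4: place 5 vCPU, 6 vCPU left
host 4: place 5 vCPU, 1 vCPU left
host 5: place 5 vCPU, 11 vCPU left
host 5: place 6 vCPU, 5 vCPU left
host 5: place 5 vCPU, 0 vCPU left
host 6: place 6 vCPU, 10 vCPU left
Final hosts: [6,5] [6,5] [6,6] [5,5,5] [5,6,5] [6].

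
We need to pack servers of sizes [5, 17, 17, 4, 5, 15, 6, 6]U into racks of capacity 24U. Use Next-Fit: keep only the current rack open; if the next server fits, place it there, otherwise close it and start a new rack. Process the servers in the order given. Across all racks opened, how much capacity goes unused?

21

5U → rack 1 (remaining 19U)
17U → rack 1 (remaining 2U)
17U → rack 2 (remaining 7U)
4U → rack 2 (remaining 3U)
5U → rack 3 (remaining 19U)
15U → rack 3 (remaining 4U)
6U → rack 4 (remaining 18U)
6U → rack 4 (remaining 12U)
4 racks × 24U = 96U; used 75U; unused 21U.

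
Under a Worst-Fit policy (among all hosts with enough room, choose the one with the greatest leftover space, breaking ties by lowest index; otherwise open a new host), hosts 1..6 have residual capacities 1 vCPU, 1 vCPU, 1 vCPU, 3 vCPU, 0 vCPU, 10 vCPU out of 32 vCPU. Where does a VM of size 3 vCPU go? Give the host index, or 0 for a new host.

6

Hosts with room: host 4 (3 vCPU), host 6 (10 vCPU).
Most room is host 6 with 10 vCPU free.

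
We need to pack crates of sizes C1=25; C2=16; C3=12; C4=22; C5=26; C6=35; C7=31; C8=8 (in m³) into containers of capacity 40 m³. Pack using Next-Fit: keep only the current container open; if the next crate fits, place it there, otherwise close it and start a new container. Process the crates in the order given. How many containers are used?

6

C1 (25 m³) → container 1 (remaining 15 m³)
C2 (16 m³) → container 2 (remaining 24 m³)
C3 (12 m³) → container 2 (remaining 12 m³)
C4 (22 m³) → container 3 (remaining 18 m³)
C5 (26 m³) → container 4 (remaining 14 m³)
C6 (35 m³) → container 5 (remaining 5 m³)
C7 (31 m³) → container 6 (remaining 9 m³)
C8 (8 m³) → container 6 (remaining 1 m³)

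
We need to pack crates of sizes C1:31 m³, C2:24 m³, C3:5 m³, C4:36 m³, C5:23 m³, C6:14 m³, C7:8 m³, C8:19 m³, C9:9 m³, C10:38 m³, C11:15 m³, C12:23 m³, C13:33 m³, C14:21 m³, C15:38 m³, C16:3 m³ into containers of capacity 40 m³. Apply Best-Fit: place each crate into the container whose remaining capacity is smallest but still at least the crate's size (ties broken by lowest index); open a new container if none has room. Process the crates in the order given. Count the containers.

10 containers

C1 (31 m³) → container 1 (remaining 9 m³)
C2 (24 m³) → container 2 (remaining 16 m³)
C3 (5 m³) → container 1 (remaining 4 m³)
C4 (36 m³) → container 3 (remaining 4 m³)
C5 (23 m³) → container 4 (remaining 17 m³)
C6 (14 m³) → container 2 (remaining 2 m³)
C7 (8 m³) → container 4 (remaining 9 m³)
C8 (19 m³) → container 5 (remaining 21 m³)
C9 (9 m³) → container 4 (remaining 0 m³)
C10 (38 m³) → container 6 (remaining 2 m³)
C11 (15 m³) → container 5 (remaining 6 m³)
C12 (23 m³) → container 7 (remaining 17 m³)
C13 (33 m³) → container 8 (remaining 7 m³)
C14 (21 m³) → container 9 (remaining 19 m³)
C15 (38 m³) → container 10 (remaining 2 m³)
C16 (3 m³) → container 1 (remaining 1 m³)
Final containers: [31,5,3] [24,14] [36] [23,8,9] [19,15] [38] [23] [33] [21] [38].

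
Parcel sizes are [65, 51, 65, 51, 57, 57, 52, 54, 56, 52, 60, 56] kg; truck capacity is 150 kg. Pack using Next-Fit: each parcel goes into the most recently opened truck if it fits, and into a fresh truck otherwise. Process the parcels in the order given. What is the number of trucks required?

Put 65 kg in truck 1; 85 kg remain.
Put 51 kg in truck 1; 34 kg remain.
Put 65 kg in truck 2; 85 kg remain.
Put 51 kg in truck 2; 34 kg remain.
Put 57 kg in truck 3; 93 kg remain.
Put 57 kg in truck 3; 36 kg remain.
Put 52 kg in truck 4; 98 kg remain.
Put 54 kg in truck 4; 44 kg remain.
Put 56 kg in truck 5; 94 kg remain.
Put 52 kg in truck 5; 42 kg remain.
Put 60 kg in truck 6; 90 kg remain.
Put 56 kg in truck 6; 34 kg remain.
Final trucks: [65,51] [65,51] [57,57] [52,54] [56,52] [60,56].

6 trucks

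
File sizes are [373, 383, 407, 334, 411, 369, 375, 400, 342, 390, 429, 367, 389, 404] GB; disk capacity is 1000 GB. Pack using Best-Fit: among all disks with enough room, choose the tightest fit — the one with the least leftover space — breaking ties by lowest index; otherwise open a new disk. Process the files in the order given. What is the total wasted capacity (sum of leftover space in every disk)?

373 GB → disk 1 (remaining 627 GB)
383 GB → disk 1 (remaining 244 GB)
407 GB → disk 2 (remaining 593 GB)
334 GB → disk 2 (remaining 259 GB)
411 GB → disk 3 (remaining 589 GB)
369 GB → disk 3 (remaining 220 GB)
375 GB → disk 4 (remaining 625 GB)
400 GB → disk 4 (remaining 225 GB)
342 GB → disk 5 (remaining 658 GB)
390 GB → disk 5 (remaining 268 GB)
429 GB → disk 6 (remaining 571 GB)
367 GB → disk 6 (remaining 204 GB)
389 GB → disk 7 (remaining 611 GB)
404 GB → disk 7 (remaining 207 GB)
7 disks × 1000 GB = 7000 GB; used 5373 GB; unused 1627 GB.

1627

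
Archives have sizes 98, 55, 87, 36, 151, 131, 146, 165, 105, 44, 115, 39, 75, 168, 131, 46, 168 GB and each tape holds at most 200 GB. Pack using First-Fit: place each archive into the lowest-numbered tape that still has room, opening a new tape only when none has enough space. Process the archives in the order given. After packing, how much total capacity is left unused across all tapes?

240

Put 98 GB in tape 1; 102 GB remain.
Put 55 GB in tape 1; 47 GB remain.
Put 87 GB in tape 2; 113 GB remain.
Put 36 GB in tape 1; 11 GB remain.
Put 151 GB in tape 3; 49 GB remain.
Put 131 GB in tape 4; 69 GB remain.
Put 146 GB in tape 5; 54 GB remain.
Put 165 GB in tape 6; 35 GB remain.
Put 105 GB in tape 2; 8 GB remain.
Put 44 GB in tape 3; 5 GB remain.
Put 115 GB in tape 7; 85 GB remain.
Put 39 GB in tape 4; 30 GB remain.
Put 75 GB in tape 7; 10 GB remain.
Put 168 GB in tape 8; 32 GB remain.
Put 131 GB in tape 9; 69 GB remain.
Put 46 GB in tape 5; 8 GB remain.
Put 168 GB in tape 10; 32 GB remain.
10 tapes × 200 GB = 2000 GB; used 1760 GB; unused 240 GB.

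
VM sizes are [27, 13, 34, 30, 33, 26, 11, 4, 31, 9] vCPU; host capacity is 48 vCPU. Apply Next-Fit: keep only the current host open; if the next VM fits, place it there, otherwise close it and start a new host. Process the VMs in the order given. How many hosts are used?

27 vCPU → host 1 (remaining 21 vCPU)
13 vCPU → host 1 (remaining 8 vCPU)
34 vCPU → host 2 (remaining 14 vCPU)
30 vCPU → host 3 (remaining 18 vCPU)
33 vCPU → host 4 (remaining 15 vCPU)
26 vCPU → host 5 (remaining 22 vCPU)
11 vCPU → host 5 (remaining 11 vCPU)
4 vCPU → host 5 (remaining 7 vCPU)
31 vCPU → host 6 (remaining 17 vCPU)
9 vCPU → host 6 (remaining 8 vCPU)
Final hosts: [27,13] [34] [30] [33] [26,11,4] [31,9].

6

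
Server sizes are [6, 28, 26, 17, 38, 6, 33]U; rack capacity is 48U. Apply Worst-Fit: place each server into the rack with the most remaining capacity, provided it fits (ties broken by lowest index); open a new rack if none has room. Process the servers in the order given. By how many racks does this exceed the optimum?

Worst-Fit: [6,28,6] [26,17] [38] [33] → 4 racks.
Total size 154U; any packing needs at least ⌈154/48⌉ = 4 racks.
So 4 is already optimal.

0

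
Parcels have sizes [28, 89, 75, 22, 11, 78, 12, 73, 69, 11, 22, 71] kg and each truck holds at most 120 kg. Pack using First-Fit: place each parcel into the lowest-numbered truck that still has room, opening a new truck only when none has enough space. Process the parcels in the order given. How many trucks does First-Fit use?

truck 1: place 28 kg, 92 kg left
truck 1: place 89 kg, 3 kg left
truck 2: place 75 kg, 45 kg left
truck 2: place 22 kg, 23 kg left
truck 2: place 11 kg, 12 kg left
truck 3: place 78 kg, 42 kg left
truck 2: place 12 kg, 0 kg left
truck 4: place 73 kg, 47 kg left
truck 5: place 69 kg, 51 kg left
truck 3: place 11 kg, 31 kg left
truck 3: place 22 kg, 9 kg left
truck 6: place 71 kg, 49 kg left

6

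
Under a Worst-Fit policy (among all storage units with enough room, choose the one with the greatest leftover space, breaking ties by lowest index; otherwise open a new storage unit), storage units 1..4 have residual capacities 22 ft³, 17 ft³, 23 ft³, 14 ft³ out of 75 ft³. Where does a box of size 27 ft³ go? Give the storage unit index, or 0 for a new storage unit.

No storage unit has ≥ 27 ft³ free, so a new storage unit is opened.

0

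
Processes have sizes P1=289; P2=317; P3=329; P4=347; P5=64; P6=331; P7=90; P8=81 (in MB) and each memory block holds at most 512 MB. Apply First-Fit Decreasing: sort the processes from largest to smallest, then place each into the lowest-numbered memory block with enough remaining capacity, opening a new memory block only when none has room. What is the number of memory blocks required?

5

Sorted descending: 347, 331, 329, 317, 289, 90, 81, 64.
347 MB → memory block 1 (remaining 165 MB)
331 MB → memory block 2 (remaining 181 MB)
329 MB → memory block 3 (remaining 183 MB)
317 MB → memory block 4 (remaining 195 MB)
289 MB → memory block 5 (remaining 223 MB)
90 MB → memory block 1 (remaining 75 MB)
81 MB → memory block 2 (remaining 100 MB)
64 MB → memory block 1 (remaining 11 MB)
Final memory blocks: [347,90,64] [331,81] [329] [317] [289].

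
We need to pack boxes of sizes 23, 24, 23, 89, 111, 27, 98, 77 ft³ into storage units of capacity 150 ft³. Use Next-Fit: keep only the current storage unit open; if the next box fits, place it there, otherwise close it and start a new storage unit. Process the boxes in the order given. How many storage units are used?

5

23 ft³ → storage unit 1 (remaining 127 ft³)
24 ft³ → storage unit 1 (remaining 103 ft³)
23 ft³ → storage unit 1 (remaining 80 ft³)
89 ft³ → storage unit 2 (remaining 61 ft³)
111 ft³ → storage unit 3 (remaining 39 ft³)
27 ft³ → storage unit 3 (remaining 12 ft³)
98 ft³ → storage unit 4 (remaining 52 ft³)
77 ft³ → storage unit 5 (remaining 73 ft³)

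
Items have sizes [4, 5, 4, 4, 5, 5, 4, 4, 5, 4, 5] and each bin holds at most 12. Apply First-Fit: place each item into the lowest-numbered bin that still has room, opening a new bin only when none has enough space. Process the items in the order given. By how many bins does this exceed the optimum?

0

First-Fit: [4,5] [4,4,4] [5,5] [4,5] [4,5] → 5 bins.
Total size 49; any packing needs at least ⌈49/12⌉ = 5 bins.
So 5 is already optimal.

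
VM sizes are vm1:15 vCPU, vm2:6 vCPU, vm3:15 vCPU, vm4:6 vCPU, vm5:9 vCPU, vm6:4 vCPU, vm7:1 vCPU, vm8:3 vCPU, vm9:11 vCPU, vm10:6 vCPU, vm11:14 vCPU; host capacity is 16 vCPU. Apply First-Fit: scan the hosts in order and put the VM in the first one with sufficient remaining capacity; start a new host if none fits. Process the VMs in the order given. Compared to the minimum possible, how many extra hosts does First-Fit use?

1

First-Fit: [15,1] [6,6,4] [15] [9,3] [11] [6] [14] → 7 hosts.
Total size 90 vCPU; any packing needs at least ⌈90/16⌉ = 6 hosts.
An optimal packing achieves that bound: [15,1] [15] [14] [11,4] [9,6] [6,6,3] → 6 hosts.
Excess: 7 − 6 = 1.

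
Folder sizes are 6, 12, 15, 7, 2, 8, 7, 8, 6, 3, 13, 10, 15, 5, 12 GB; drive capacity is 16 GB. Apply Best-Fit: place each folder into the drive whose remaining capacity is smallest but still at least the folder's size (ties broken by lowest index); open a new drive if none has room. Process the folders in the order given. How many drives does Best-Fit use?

Put 6 GB in drive 1; 10 GB remain.
Put 12 GB in drive 2; 4 GB remain.
Put 15 GB in drive 3; 1 GB remain.
Put 7 GB in drive 1; 3 GB remain.
Put 2 GB in drive 1; 1 GB remain.
Put 8 GB in drive 4; 8 GB remain.
Put 7 GB in drive 4; 1 GB remain.
Put 8 GB in drive 5; 8 GB remain.
Put 6 GB in drive 5; 2 GB remain.
Put 3 GB in drive 2; 1 GB remain.
Put 13 GB in drive 6; 3 GB remain.
Put 10 GB in drive 7; 6 GB remain.
Put 15 GB in drive 8; 1 GB remain.
Put 5 GB in drive 7; 1 GB remain.
Put 12 GB in drive 9; 4 GB remain.
Final drives: [6,7,2] [12,3] [15] [8,7] [8,6] [13] [10,5] [15] [12].

9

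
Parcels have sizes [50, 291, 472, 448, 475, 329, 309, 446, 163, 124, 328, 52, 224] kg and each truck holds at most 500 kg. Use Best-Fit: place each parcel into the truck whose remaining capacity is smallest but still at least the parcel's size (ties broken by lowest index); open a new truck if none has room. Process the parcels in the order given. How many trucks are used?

9

Put 50 kg in truck 1; 450 kg remain.
Put 291 kg in truck 1; 159 kg remain.
Put 472 kg in truck 2; 28 kg remain.
Put 448 kg in truck 3; 52 kg remain.
Put 475 kg in truck 4; 25 kg remain.
Put 329 kg in truck 5; 171 kg remain.
Put 309 kg in truck 6; 191 kg remain.
Put 446 kg in truck 7; 54 kg remain.
Put 163 kg in truck 5; 8 kg remain.
Put 124 kg in truck 1; 35 kg remain.
Put 328 kg in truck 8; 172 kg remain.
Put 52 kg in truck 3; 0 kg remain.
Put 224 kg in truck 9; 276 kg remain.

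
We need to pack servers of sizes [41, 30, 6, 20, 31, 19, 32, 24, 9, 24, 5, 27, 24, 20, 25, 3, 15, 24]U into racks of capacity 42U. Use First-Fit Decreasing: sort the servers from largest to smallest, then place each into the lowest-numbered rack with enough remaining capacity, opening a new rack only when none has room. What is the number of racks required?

Sorted descending: 41, 32, 31, 30, 27, 25, 24, 24, 24, 24, 20, 20, 19, 15, 9, 6, 5, 3.
Put 41U in rack 1; 1U remain.
Put 32U in rack 2; 10U remain.
Put 31U in rack 3; 11U remain.
Put 30U in rack 4; 12U remain.
Put 27U in rack 5; 15U remain.
Put 25U in rack 6; 17U remain.
Put 24U in rack 7; 18U remain.
Put 24U in rack 8; 18U remain.
Put 24U in rack 9; 18U remain.
Put 24U in rack 10; 18U remain.
Put 20U in rack 11; 22U remain.
Put 20U in rack 11; 2U remain.
Put 19U in rack 12; 23U remain.
Put 15U in rack 5; 0U remain.
Put 9U in rack 2; 1U remain.
Put 6U in rack 3; 5U remain.
Put 5U in rack 3; 0U remain.
Put 3U in rack 4; 9U remain.

12 racks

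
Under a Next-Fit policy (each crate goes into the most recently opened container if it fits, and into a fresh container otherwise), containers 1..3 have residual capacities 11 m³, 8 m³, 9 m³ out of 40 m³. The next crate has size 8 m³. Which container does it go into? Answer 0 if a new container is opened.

3

Next-Fit only looks at container 3, which has 9 m³ free.
8 m³ fits there.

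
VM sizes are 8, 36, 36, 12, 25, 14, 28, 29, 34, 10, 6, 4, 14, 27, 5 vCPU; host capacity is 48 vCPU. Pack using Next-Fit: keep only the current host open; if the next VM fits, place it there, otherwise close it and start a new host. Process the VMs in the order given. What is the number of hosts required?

8

Put 8 vCPU in host 1; 40 vCPU remain.
Put 36 vCPU in host 1; 4 vCPU remain.
Put 36 vCPU in host 2; 12 vCPU remain.
Put 12 vCPU in host 2; 0 vCPU remain.
Put 25 vCPU in host 3; 23 vCPU remain.
Put 14 vCPU in host 3; 9 vCPU remain.
Put 28 vCPU in host 4; 20 vCPU remain.
Put 29 vCPU in host 5; 19 vCPU remain.
Put 34 vCPU in host 6; 14 vCPU remain.
Put 10 vCPU in host 6; 4 vCPU remain.
Put 6 vCPU in host 7; 42 vCPU remain.
Put 4 vCPU in host 7; 38 vCPU remain.
Put 14 vCPU in host 7; 24 vCPU remain.
Put 27 vCPU in host 8; 21 vCPU remain.
Put 5 vCPU in host 8; 16 vCPU remain.
Final hosts: [8,36] [36,12] [25,14] [28] [29] [34,10] [6,4,14] [27,5].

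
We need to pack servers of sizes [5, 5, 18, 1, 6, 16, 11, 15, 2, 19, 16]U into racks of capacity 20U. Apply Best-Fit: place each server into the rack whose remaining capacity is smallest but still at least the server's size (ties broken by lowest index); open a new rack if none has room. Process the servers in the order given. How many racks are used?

7 racks

Put 5U in rack 1; 15U remain.
Put 5U in rack 1; 10U remain.
Put 18U in rack 2; 2U remain.
Put 1U in rack 2; 1U remain.
Put 6U in rack 1; 4U remain.
Put 16U in rack 3; 4U remain.
Put 11U in rack 4; 9U remain.
Put 15U in rack 5; 5U remain.
Put 2U in rack 1; 2U remain.
Put 19U in rack 6; 1U remain.
Put 16U in rack 7; 4U remain.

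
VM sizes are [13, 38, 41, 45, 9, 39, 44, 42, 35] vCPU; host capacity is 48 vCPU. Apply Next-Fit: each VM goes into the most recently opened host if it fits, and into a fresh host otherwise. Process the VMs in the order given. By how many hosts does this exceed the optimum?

Next-Fit: [13] [38] [41] [45] [9,39] [44] [42] [35] → 8 hosts.
Total size 306 vCPU; any packing needs at least ⌈306/48⌉ = 7 hosts.
An optimal packing achieves that bound: [45] [44] [42] [41] [39,9] [38] [35,13] → 7 hosts.
Excess: 8 − 7 = 1.

1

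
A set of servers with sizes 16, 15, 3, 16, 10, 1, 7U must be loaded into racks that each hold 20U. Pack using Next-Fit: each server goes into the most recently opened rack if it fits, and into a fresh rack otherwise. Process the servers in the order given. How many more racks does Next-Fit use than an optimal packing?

Next-Fit: [16] [15,3] [16] [10,1,7] → 4 racks.
Total size 68U; any packing needs at least ⌈68/20⌉ = 4 racks.
So 4 is already optimal.

0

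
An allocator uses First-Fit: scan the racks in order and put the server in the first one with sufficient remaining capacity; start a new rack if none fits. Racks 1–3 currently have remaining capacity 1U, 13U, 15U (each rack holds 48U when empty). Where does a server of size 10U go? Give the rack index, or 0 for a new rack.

Racks with room: rack 2 (13U), rack 3 (15U).
The first with room is rack 2.

2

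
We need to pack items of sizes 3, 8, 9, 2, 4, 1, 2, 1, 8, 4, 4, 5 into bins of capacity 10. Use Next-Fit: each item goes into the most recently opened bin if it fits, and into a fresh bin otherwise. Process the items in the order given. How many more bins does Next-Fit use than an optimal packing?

1

Next-Fit: [3] [8] [9] [2,4,1,2,1] [8] [4,4] [5] → 7 bins.
Total size 51; any packing needs at least ⌈51/10⌉ = 6 bins.
An optimal packing achieves that bound: [9,1] [8,2] [8,2] [5,4,1] [4,4] [3] → 6 bins.
Excess: 7 − 6 = 1.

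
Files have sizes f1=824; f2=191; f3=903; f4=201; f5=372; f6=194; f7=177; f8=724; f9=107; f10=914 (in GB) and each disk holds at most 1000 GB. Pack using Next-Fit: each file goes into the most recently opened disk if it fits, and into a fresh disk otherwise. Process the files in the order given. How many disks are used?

6

disk 1: place f1 (824 GB), 176 GB left
disk 2: place f2 (191 GB), 809 GB left
disk 3: place f3 (903 GB), 97 GB left
disk 4: place f4 (201 GB), 799 GB left
disk 4: place f5 (372 GB), 427 GB left
disk 4: place f6 (194 GB), 233 GB left
disk 4: place f7 (177 GB), 56 GB left
disk 5: place f8 (724 GB), 276 GB left
disk 5: place f9 (107 GB), 169 GB left
disk 6: place f10 (914 GB), 86 GB left
Final disks: [824] [191] [903] [201,372,194,177] [724,107] [914].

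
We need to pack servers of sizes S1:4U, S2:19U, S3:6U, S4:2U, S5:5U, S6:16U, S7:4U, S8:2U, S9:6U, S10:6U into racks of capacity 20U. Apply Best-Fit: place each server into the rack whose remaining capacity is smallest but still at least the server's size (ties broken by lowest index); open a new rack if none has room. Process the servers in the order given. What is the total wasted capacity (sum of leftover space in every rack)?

rack 1: place S1 (4U), 16U left
rack 2: place S2 (19U), 1U left
rack 1: place S3 (6U), 10U left
rack 1: place S4 (2U), 8U left
rack 1: place S5 (5U), 3U left
rack 3: place S6 (16U), 4U left
rack 3: place S7 (4U), 0U left
rack 1: place S8 (2U), 1U left
rack 4: place S9 (6U), 14U left
rack 4: place S10 (6U), 8U left
4 racks × 20U = 80U; used 70U; unused 10U.

10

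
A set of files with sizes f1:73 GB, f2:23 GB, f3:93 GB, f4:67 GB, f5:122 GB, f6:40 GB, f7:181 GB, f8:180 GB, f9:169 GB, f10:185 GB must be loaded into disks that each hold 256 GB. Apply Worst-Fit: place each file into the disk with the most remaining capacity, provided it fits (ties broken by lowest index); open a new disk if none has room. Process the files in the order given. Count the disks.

6

f1 (73 GB) → disk 1 (remaining 183 GB)
f2 (23 GB) → disk 1 (remaining 160 GB)
f3 (93 GB) → disk 1 (remaining 67 GB)
f4 (67 GB) → disk 1 (remaining 0 GB)
f5 (122 GB) → disk 2 (remaining 134 GB)
f6 (40 GB) → disk 2 (remaining 94 GB)
f7 (181 GB) → disk 3 (remaining 75 GB)
f8 (180 GB) → disk 4 (remaining 76 GB)
f9 (169 GB) → disk 5 (remaining 87 GB)
f10 (185 GB) → disk 6 (remaining 71 GB)
Final disks: [73,23,93,67] [122,40] [181] [180] [169] [185].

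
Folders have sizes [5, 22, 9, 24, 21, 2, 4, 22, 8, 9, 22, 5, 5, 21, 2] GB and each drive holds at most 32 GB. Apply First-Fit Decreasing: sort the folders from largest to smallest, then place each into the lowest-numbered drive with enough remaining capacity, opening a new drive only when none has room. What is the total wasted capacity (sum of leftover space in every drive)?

11

Sorted descending: 24, 22, 22, 22, 21, 21, 9, 9, 8, 5, 5, 5, 4, 2, 2.
drive 1: place 24 GB, 8 GB left
drive 2: place 22 GB, 10 GB left
drive 3: place 22 GB, 10 GB left
drive 4: place 22 GB, 10 GB left
drive 5: place 21 GB, 11 GB left
drive 6: place 21 GB, 11 GB left
drive 2: place 9 GB, 1 GB left
drive 3: place 9 GB, 1 GB left
drive 1: place 8 GB, 0 GB left
drive 4: place 5 GB, 5 GB left
drive 4: place 5 GB, 0 GB left
drive 5: place 5 GB, 6 GB left
drive 5: place 4 GB, 2 GB left
drive 5: place 2 GB, 0 GB left
drive 6: place 2 GB, 9 GB left
6 drives × 32 GB = 192 GB; used 181 GB; unused 11 GB.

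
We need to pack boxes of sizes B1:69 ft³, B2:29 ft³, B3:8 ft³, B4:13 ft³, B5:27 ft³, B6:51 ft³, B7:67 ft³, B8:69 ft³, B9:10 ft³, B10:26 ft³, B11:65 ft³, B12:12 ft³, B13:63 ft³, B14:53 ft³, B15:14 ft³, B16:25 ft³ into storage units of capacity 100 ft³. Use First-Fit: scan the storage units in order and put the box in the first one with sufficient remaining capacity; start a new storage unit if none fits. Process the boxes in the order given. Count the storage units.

storage unit 1: place B1 (69 ft³), 31 ft³ left
storage unit 1: place B2 (29 ft³), 2 ft³ left
storage unit 2: place B3 (8 ft³), 92 ft³ left
storage unit 2: place B4 (13 ft³), 79 ft³ left
storage unit 2: place B5 (27 ft³), 52 ft³ left
storage unit 2: place B6 (51 ft³), 1 ft³ left
storage unit 3: place B7 (67 ft³), 33 ft³ left
storage unit 4: place B8 (69 ft³), 31 ft³ left
storage unit 3: place B9 (10 ft³), 23 ft³ left
storage unit 4: place B10 (26 ft³), 5 ft³ left
storage unit 5: place B11 (65 ft³), 35 ft³ left
storage unit 3: place B12 (12 ft³), 11 ft³ left
storage unit 6: place B13 (63 ft³), 37 ft³ left
storage unit 7: place B14 (53 ft³), 47 ft³ left
storage unit 5: place B15 (14 ft³), 21 ft³ left
storage unit 6: place B16 (25 ft³), 12 ft³ left

7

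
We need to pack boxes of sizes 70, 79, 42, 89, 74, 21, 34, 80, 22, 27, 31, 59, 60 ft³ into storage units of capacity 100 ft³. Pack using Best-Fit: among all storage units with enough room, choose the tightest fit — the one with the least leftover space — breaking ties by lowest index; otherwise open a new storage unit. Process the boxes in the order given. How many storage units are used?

70 ft³ → storage unit 1 (remaining 30 ft³)
79 ft³ → storage unit 2 (remaining 21 ft³)
42 ft³ → storage unit 3 (remaining 58 ft³)
89 ft³ → storage unit 4 (remaining 11 ft³)
74 ft³ → storage unit 5 (remaining 26 ft³)
21 ft³ → storage unit 2 (remaining 0 ft³)
34 ft³ → storage unit 3 (remaining 24 ft³)
80 ft³ → storage unit 6 (remaining 20 ft³)
22 ft³ → storage unit 3 (remaining 2 ft³)
27 ft³ → storage unit 1 (remaining 3 ft³)
31 ft³ → storage unit 7 (remaining 69 ft³)
59 ft³ → storage unit 7 (remaining 10 ft³)
60 ft³ → storage unit 8 (remaining 40 ft³)

8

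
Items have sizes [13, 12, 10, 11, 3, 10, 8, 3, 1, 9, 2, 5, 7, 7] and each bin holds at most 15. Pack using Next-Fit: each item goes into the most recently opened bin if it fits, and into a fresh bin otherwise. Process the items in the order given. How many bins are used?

9

bin 1: place 13, 2 left
bin 2: place 12, 3 left
bin 3: place 10, 5 left
bin 4: place 11, 4 left
bin 4: place 3, 1 left
bin 5: place 10, 5 left
bin 6: place 8, 7 left
bin 6: place 3, 4 left
bin 6: place 1, 3 left
bin 7: place 9, 6 left
bin 7: place 2, 4 left
bin 8: place 5, 10 left
bin 8: place 7, 3 left
bin 9: place 7, 8 left
Final bins: [13] [12] [10] [11,3] [10] [8,3,1] [9,2] [5,7] [7].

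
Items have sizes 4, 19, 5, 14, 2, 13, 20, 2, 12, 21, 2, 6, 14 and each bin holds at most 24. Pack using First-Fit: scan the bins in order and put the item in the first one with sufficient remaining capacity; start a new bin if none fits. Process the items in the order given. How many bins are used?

bin 1: place 4, 20 left
bin 1: place 19, 1 left
bin 2: place 5, 19 left
bin 2: place 14, 5 left
bin 2: place 2, 3 left
bin 3: place 13, 11 left
bin 4: place 20, 4 left
bin 2: place 2, 1 left
bin 5: place 12, 12 left
bin 6: place 21, 3 left
bin 3: place 2, 9 left
bin 3: place 6, 3 left
bin 7: place 14, 10 left

7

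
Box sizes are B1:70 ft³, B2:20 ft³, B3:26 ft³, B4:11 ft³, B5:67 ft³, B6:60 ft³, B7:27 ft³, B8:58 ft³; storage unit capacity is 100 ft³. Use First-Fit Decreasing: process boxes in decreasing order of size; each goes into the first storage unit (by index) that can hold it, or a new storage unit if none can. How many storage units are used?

Sorted descending: 70, 67, 60, 58, 27, 26, 20, 11.
70 ft³ → storage unit 1 (remaining 30 ft³)
67 ft³ → storage unit 2 (remaining 33 ft³)
60 ft³ → storage unit 3 (remaining 40 ft³)
58 ft³ → storage unit 4 (remaining 42 ft³)
27 ft³ → storage unit 1 (remaining 3 ft³)
26 ft³ → storage unit 2 (remaining 7 ft³)
20 ft³ → storage unit 3 (remaining 20 ft³)
11 ft³ → storage unit 3 (remaining 9 ft³)

4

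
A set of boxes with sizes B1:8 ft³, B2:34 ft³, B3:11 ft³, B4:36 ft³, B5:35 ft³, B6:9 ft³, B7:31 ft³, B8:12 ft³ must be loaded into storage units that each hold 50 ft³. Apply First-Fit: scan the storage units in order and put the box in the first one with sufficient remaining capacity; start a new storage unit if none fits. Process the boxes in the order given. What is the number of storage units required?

4

Put B1 (8 ft³) in storage unit 1; 42 ft³ remain.
Put B2 (34 ft³) in storage unit 1; 8 ft³ remain.
Put B3 (11 ft³) in storage unit 2; 39 ft³ remain.
Put B4 (36 ft³) in storage unit 2; 3 ft³ remain.
Put B5 (35 ft³) in storage unit 3; 15 ft³ remain.
Put B6 (9 ft³) in storage unit 3; 6 ft³ remain.
Put B7 (31 ft³) in storage unit 4; 19 ft³ remain.
Put B8 (12 ft³) in storage unit 4; 7 ft³ remain.
Final storage units: [8,34] [11,36] [35,9] [31,12].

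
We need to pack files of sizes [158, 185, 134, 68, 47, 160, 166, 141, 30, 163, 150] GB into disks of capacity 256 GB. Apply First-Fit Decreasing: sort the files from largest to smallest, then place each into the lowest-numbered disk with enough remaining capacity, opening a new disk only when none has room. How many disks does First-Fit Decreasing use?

8 disks

Sorted descending: 185, 166, 163, 160, 158, 150, 141, 134, 68, 47, 30.
Put 185 GB in disk 1; 71 GB remain.
Put 166 GB in disk 2; 90 GB remain.
Put 163 GB in disk 3; 93 GB remain.
Put 160 GB in disk 4; 96 GB remain.
Put 158 GB in disk 5; 98 GB remain.
Put 150 GB in disk 6; 106 GB remain.
Put 141 GB in disk 7; 115 GB remain.
Put 134 GB in disk 8; 122 GB remain.
Put 68 GB in disk 1; 3 GB remain.
Put 47 GB in disk 2; 43 GB remain.
Put 30 GB in disk 2; 13 GB remain.
Final disks: [185,68] [166,47,30] [163] [160] [158] [150] [141] [134].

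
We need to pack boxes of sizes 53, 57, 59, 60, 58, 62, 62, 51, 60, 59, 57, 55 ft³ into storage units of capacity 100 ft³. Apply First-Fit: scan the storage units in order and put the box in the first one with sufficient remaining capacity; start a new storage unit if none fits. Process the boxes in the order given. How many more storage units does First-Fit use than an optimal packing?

First-Fit: [53] [57] [59] [60] [58] [62] [62] [51] [60] [59] [57] [55] → 12 storage units.
12 boxes exceed 50 ft³ (half the capacity), and no two of those can share a storage unit, so at least 12 storage units are needed.
So 12 is already optimal.

0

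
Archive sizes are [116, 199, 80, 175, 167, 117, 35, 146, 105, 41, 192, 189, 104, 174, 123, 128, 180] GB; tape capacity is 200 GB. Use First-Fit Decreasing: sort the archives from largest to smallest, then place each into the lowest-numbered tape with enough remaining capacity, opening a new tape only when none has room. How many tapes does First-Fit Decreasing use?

14

Sorted descending: 199, 192, 189, 180, 175, 174, 167, 146, 128, 123, 117, 116, 105, 104, 80, 41, 35.
199 GB → tape 1 (remaining 1 GB)
192 GB → tape 2 (remaining 8 GB)
189 GB → tape 3 (remaining 11 GB)
180 GB → tape 4 (remaining 20 GB)
175 GB → tape 5 (remaining 25 GB)
174 GB → tape 6 (remaining 26 GB)
167 GB → tape 7 (remaining 33 GB)
146 GB → tape 8 (remaining 54 GB)
128 GB → tape 9 (remaining 72 GB)
123 GB → tape 10 (remaining 77 GB)
117 GB → tape 11 (remaining 83 GB)
116 GB → tape 12 (remaining 84 GB)
105 GB → tape 13 (remaining 95 GB)
104 GB → tape 14 (remaining 96 GB)
80 GB → tape 11 (remaining 3 GB)
41 GB → tape 8 (remaining 13 GB)
35 GB → tape 9 (remaining 37 GB)
Final tapes: [199] [192] [189] [180] [175] [174] [167] [146,41] [128,35] [123] [117,80] [116] [105] [104].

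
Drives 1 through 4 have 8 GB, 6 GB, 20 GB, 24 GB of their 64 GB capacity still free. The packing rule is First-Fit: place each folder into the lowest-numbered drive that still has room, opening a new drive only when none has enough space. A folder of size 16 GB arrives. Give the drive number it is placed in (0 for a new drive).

Drives with room: drive 3 (20 GB), drive 4 (24 GB).
The first with room is drive 3.

3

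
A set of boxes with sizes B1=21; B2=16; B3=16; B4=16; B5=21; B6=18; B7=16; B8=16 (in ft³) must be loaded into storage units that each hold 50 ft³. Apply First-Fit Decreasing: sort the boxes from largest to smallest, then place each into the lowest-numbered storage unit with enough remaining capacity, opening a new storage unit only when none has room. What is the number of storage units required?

3

Sorted descending: 21, 21, 18, 16, 16, 16, 16, 16.
storage unit 1: place 21 ft³, 29 ft³ left
storage unit 1: place 21 ft³, 8 ft³ left
storage unit 2: place 18 ft³, 32 ft³ left
storage unit 2: place 16 ft³, 16 ft³ left
storage unit 2: place 16 ft³, 0 ft³ left
storage unit 3: place 16 ft³, 34 ft³ left
storage unit 3: place 16 ft³, 18 ft³ left
storage unit 3: place 16 ft³, 2 ft³ left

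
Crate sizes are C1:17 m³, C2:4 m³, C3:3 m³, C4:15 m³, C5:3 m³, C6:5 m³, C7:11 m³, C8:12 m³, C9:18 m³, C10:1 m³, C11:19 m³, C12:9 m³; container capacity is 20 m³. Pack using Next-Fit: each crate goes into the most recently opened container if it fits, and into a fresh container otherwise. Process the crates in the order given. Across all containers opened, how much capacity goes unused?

43

Put C1 (17 m³) in container 1; 3 m³ remain.
Put C2 (4 m³) in container 2; 16 m³ remain.
Put C3 (3 m³) in container 2; 13 m³ remain.
Put C4 (15 m³) in container 3; 5 m³ remain.
Put C5 (3 m³) in container 3; 2 m³ remain.
Put C6 (5 m³) in container 4; 15 m³ remain.
Put C7 (11 m³) in container 4; 4 m³ remain.
Put C8 (12 m³) in container 5; 8 m³ remain.
Put C9 (18 m³) in container 6; 2 m³ remain.
Put C10 (1 m³) in container 6; 1 m³ remain.
Put C11 (19 m³) in container 7; 1 m³ remain.
Put C12 (9 m³) in container 8; 11 m³ remain.
8 containers × 20 m³ = 160 m³; used 117 m³; unused 43 m³.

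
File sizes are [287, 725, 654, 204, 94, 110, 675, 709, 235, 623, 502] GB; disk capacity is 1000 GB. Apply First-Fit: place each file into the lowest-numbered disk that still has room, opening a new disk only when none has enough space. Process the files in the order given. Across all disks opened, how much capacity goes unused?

disk 1: place 287 GB, 713 GB left
disk 2: place 725 GB, 275 GB left
disk 1: place 654 GB, 59 GB left
disk 2: place 204 GB, 71 GB left
disk 3: place 94 GB, 906 GB left
disk 3: place 110 GB, 796 GB left
disk 3: place 675 GB, 121 GB left
disk 4: place 709 GB, 291 GB left
disk 4: place 235 GB, 56 GB left
disk 5: place 623 GB, 377 GB left
disk 6: place 502 GB, 498 GB left
6 disks × 1000 GB = 6000 GB; used 4818 GB; unused 1182 GB.

1182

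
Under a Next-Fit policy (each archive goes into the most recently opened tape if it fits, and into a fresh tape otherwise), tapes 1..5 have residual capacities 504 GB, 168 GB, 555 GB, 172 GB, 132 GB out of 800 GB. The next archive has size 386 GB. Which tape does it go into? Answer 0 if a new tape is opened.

0

Next-Fit only looks at tape 5, which has 132 GB free.
386 GB does not fit, so a new tape is opened.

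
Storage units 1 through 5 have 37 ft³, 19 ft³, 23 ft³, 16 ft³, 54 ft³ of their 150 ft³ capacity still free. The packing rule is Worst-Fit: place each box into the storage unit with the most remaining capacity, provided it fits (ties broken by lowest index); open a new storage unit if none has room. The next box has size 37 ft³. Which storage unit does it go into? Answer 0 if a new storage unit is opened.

5

Storage units with room: storage unit 1 (37 ft³), storage unit 5 (54 ft³).
Most room is storage unit 5 with 54 ft³ free.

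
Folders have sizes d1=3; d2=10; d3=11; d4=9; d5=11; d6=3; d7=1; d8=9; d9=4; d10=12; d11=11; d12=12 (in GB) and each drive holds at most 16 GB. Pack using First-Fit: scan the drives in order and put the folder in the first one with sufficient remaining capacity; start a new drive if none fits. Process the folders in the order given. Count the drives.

d1 (3 GB) → drive 1 (remaining 13 GB)
d2 (10 GB) → drive 1 (remaining 3 GB)
d3 (11 GB) → drive 2 (remaining 5 GB)
d4 (9 GB) → drive 3 (remaining 7 GB)
d5 (11 GB) → drive 4 (remaining 5 GB)
d6 (3 GB) → drive 1 (remaining 0 GB)
d7 (1 GB) → drive 2 (remaining 4 GB)
d8 (9 GB) → drive 5 (remaining 7 GB)
d9 (4 GB) → drive 2 (remaining 0 GB)
d10 (12 GB) → drive 6 (remaining 4 GB)
d11 (11 GB) → drive 7 (remaining 5 GB)
d12 (12 GB) → drive 8 (remaining 4 GB)

8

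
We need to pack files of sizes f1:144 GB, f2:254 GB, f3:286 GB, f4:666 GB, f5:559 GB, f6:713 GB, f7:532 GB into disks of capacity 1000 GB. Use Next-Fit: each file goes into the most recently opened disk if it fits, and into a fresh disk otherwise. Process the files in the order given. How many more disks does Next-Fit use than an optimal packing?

1

Next-Fit: [144,254,286] [666] [559] [713] [532] → 5 disks.
Total size 3154 GB; any packing needs at least ⌈3154/1000⌉ = 4 disks.
An optimal packing achieves that bound: [713,286] [666,254] [559,144] [532] → 4 disks.
Excess: 5 − 4 = 1.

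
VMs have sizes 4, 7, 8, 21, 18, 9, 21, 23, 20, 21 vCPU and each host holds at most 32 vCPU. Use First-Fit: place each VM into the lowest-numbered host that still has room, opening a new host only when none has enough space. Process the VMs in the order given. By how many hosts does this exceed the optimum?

First-Fit: [4,7,8,9] [21] [18] [21] [23] [20] [21] → 7 hosts.
6 VMs exceed 16 vCPU (half the capacity), and no two of those can share a host, so at least 6 hosts are needed.
An optimal packing achieves that bound: [23,9] [21,8] [21,7,4] [21] [20] [18] → 6 hosts.
Excess: 7 − 6 = 1.

1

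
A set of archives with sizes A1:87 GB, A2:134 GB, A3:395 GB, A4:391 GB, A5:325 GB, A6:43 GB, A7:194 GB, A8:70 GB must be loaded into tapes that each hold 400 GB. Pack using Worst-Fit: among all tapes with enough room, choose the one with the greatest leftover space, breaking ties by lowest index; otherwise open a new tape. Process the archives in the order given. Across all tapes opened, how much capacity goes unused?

361

A1 (87 GB) → tape 1 (remaining 313 GB)
A2 (134 GB) → tape 1 (remaining 179 GB)
A3 (395 GB) → tape 2 (remaining 5 GB)
A4 (391 GB) → tape 3 (remaining 9 GB)
A5 (325 GB) → tape 4 (remaining 75 GB)
A6 (43 GB) → tape 1 (remaining 136 GB)
A7 (194 GB) → tape 5 (remaining 206 GB)
A8 (70 GB) → tape 5 (remaining 136 GB)
5 tapes × 400 GB = 2000 GB; used 1639 GB; unused 361 GB.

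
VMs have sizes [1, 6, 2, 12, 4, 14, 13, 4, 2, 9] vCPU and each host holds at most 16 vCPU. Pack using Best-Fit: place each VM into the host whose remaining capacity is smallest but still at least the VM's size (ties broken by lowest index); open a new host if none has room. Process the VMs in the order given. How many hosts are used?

5

host 1: place 1 vCPU, 15 vCPU left
host 1: place 6 vCPU, 9 vCPU left
host 1: place 2 vCPU, 7 vCPU left
host 2: place 12 vCPU, 4 vCPU left
host 2: place 4 vCPU, 0 vCPU left
host 3: place 14 vCPU, 2 vCPU left
host 4: place 13 vCPU, 3 vCPU left
host 1: place 4 vCPU, 3 vCPU left
host 3: place 2 vCPU, 0 vCPU left
host 5: place 9 vCPU, 7 vCPU left
Final hosts: [1,6,2,4] [12,4] [14,2] [13] [9].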